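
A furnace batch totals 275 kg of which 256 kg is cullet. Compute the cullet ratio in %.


Cullet ratio = (cullet mass / total batch mass) * 100
  Ratio = 256 / 275 * 100 = 93.09%

93.09%


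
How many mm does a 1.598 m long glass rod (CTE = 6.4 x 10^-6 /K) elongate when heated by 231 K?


Thermal expansion formula: dL = alpha * L0 * dT
  dL = (6.4 x 10^-6) * 1.598 * 231 = 0.00236248 m
Convert to mm: 0.00236248 * 1000 = 2.3625 mm

2.3625 mm


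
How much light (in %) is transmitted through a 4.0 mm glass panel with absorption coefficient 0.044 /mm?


Beer-Lambert law: T = exp(-alpha * thickness)
  exponent = -0.044 * 4.0 = -0.176
  T = exp(-0.176) = 0.8386
  Percentage = 0.8386 * 100 = 83.86%

83.86%


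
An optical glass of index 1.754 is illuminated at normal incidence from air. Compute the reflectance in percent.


Fresnel reflectance at normal incidence:
  R = ((n - 1)/(n + 1))^2
  (n - 1)/(n + 1) = (1.754 - 1)/(1.754 + 1) = 0.273784
  R = 0.273784^2 = 0.0749577
  R(%) = 0.0749577 * 100 = 7.496%

7.496%


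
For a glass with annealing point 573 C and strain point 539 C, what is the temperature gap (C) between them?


Gap = T_anneal - T_strain:
  gap = 573 - 539 = 34 C

34 C


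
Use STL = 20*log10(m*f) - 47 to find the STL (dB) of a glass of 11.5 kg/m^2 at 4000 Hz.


Mass law: STL = 20 * log10(m * f) - 47
  m * f = 11.5 * 4000 = 46000
  log10(46000) = 4.66276
  STL = 20 * 4.66276 - 47 = 93.2552 - 47 = 46.3 dB

46.3 dB


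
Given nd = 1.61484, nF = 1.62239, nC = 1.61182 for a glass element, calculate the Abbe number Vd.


Abbe number formula: Vd = (nd - 1) / (nF - nC)
  nd - 1 = 1.61484 - 1 = 0.61484
  nF - nC = 1.62239 - 1.61182 = 0.01057
  Vd = 0.61484 / 0.01057 = 58.17

58.17


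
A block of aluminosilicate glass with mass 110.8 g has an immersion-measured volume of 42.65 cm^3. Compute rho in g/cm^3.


Use the definition of density:
  rho = mass / volume
  rho = 110.8 / 42.65 = 2.598 g/cm^3

2.598 g/cm^3


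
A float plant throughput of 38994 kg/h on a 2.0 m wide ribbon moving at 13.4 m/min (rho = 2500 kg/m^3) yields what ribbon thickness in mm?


Ribbon cross-section from mass balance:
  Volume rate = throughput / density = 38994 / 2500 = 15.5976 m^3/h
  thickness = volume rate / (speed * 60 * width), i.e.
  thickness = throughput / (60 * speed * width * density) * 1000
  thickness = 38994 / (60 * 13.4 * 2.0 * 2500) * 1000 = 9.7 mm

9.7 mm


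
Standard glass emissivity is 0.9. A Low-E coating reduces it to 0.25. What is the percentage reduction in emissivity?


Percentage reduction = (1 - coated/uncoated) * 100
  Ratio = 0.25 / 0.9 = 0.2778
  Reduction = (1 - 0.2778) * 100 = 72.2%

72.2%


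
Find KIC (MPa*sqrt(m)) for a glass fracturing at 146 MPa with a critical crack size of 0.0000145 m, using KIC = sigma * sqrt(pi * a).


Fracture toughness: KIC = sigma * sqrt(pi * a)
  pi * a = pi * 0.0000145 = 0.000045553
  sqrt(pi * a) = 0.006749
  KIC = 146 * 0.006749 = 0.985 MPa*sqrt(m)

0.985 MPa*sqrt(m)


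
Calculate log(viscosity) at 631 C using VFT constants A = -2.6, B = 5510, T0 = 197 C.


VFT equation: log(eta) = A + B / (T - T0)
  T - T0 = 631 - 197 = 434
  B / (T - T0) = 5510 / 434 = 12.696
  log(eta) = -2.6 + 12.696 = 10.096

10.096


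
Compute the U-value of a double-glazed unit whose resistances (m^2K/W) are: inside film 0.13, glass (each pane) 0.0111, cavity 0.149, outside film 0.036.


Total thermal resistance (series):
  R_total = R_in + R_glass + R_air + R_glass + R_out
  R_total = 0.13 + 0.0111 + 0.149 + 0.0111 + 0.036 = 0.3372 m^2K/W
U-value = 1 / R_total = 1 / 0.3372 = 2.966 W/m^2K

2.966 W/m^2K


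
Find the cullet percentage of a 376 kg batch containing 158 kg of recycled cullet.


Cullet ratio = (cullet mass / total batch mass) * 100
  Ratio = 158 / 376 * 100 = 42.02%

42.02%


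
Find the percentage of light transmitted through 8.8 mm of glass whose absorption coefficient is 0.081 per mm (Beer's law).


Beer-Lambert law: T = exp(-alpha * thickness)
  exponent = -0.081 * 8.8 = -0.7128
  T = exp(-0.7128) = 0.4903
  Percentage = 0.4903 * 100 = 49.03%

49.03%


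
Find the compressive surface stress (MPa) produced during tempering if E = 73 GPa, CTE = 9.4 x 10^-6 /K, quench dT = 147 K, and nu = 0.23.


Tempering stress: sigma = E * alpha * dT / (1 - nu)
  E (MPa) = 73 * 1000 = 73000
  Numerator = 73000 * (9.4 x 10^-6) * 147 = 100.8714
  Denominator = 1 - 0.23 = 0.77
  sigma = 100.8714 / 0.77 = 131.0 MPa

131.0 MPa


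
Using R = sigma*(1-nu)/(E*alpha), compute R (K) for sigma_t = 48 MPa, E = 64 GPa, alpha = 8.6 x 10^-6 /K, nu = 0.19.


Thermal shock resistance: R = sigma * (1 - nu) / (E * alpha)
  Numerator = 48 * (1 - 0.19) = 38.88
  Denominator = 64 * 1000 * (8.6 x 10^-6) = 0.5504
  R = 38.88 / 0.5504 = 70.6 K

70.6 K


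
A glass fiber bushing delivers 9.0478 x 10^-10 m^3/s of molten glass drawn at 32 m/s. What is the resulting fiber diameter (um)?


Cross-sectional area from continuity:
  A = Q / v = 9.0478 x 10^-10 / 32 = 2.827437 x 10^-11 m^2
Diameter from circular cross-section:
  d = sqrt(4A / pi) * 10^6 (m -> um)
  d = sqrt(4 * 2.827437 x 10^-11 / pi) * 10^6 = 6.0 um

6.0 um


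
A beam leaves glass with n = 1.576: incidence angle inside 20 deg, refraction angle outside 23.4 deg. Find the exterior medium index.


Apply Snell's law: n1 * sin(theta1) = n2 * sin(theta2)
  n2 = n1 * sin(theta1) / sin(theta2)
  sin(20) = 0.34202
  sin(23.4) = 0.397148
  n2 = 1.576 * 0.34202 / 0.397148 = 1.3572

1.3572


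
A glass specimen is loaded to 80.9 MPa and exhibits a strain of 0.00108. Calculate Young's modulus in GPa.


Young's modulus: E = stress / strain
  E = 80.9 MPa / 0.00108 = 74907.41 MPa
Convert to GPa: 74907.41 / 1000 = 74.91 GPa

74.91 GPa


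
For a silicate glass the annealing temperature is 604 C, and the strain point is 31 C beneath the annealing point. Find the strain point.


Strain point = annealing point - difference:
  T_strain = 604 - 31 = 573 C

573 C


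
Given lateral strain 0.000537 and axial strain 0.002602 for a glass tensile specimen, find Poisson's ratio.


Poisson's ratio: nu = lateral strain / axial strain
  nu = 0.000537 / 0.002602 = 0.2064

0.2064


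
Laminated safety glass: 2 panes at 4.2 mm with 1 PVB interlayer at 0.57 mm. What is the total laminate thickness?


Total thickness = glass contribution + PVB contribution
  Glass: 2 * 4.2 = 8.4 mm
  PVB: 1 * 0.57 = 0.57 mm
  Total = 8.4 + 0.57 = 8.97 mm

8.97 mm


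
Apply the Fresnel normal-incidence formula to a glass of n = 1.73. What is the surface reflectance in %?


Fresnel reflectance at normal incidence:
  R = ((n - 1)/(n + 1))^2
  (n - 1)/(n + 1) = (1.73 - 1)/(1.73 + 1) = 0.267399
  R = 0.267399^2 = 0.0715022
  R(%) = 0.0715022 * 100 = 7.15%

7.15%


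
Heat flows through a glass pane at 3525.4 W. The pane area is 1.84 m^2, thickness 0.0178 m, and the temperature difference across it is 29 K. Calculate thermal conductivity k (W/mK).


Fourier's law rearranged: k = Q * t / (A * dT)
  Numerator = 3525.4 * 0.0178 = 62.75212
  Denominator = 1.84 * 29 = 53.36
  k = 62.75212 / 53.36 = 1.176 W/mK

1.176 W/mK


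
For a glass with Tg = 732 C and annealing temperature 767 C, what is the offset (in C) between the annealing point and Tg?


Offset = T_anneal - Tg:
  offset = 767 - 732 = 35 C

35 C


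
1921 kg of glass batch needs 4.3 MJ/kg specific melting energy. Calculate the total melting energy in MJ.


Total energy = mass * specific energy
  E = 1921 * 4.3 = 8260.3 MJ

8260.3 MJ


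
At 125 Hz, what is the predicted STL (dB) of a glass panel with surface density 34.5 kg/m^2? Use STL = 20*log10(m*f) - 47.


Mass law: STL = 20 * log10(m * f) - 47
  m * f = 34.5 * 125 = 4312.5
  log10(4312.5) = 3.63473
  STL = 20 * 3.63473 - 47 = 72.6946 - 47 = 25.7 dB

25.7 dB


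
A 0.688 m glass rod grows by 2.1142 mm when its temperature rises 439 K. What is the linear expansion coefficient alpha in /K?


Rearrange dL = alpha * L0 * dT for alpha:
  alpha = dL / (L0 * dT)
  alpha = (2.1142 / 1000) / (0.688 * 439) = 0.000007 /K = 7 x 10^-6 /K

7 x 10^-6 /K


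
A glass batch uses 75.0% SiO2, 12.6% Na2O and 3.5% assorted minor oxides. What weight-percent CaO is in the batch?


Pieces sum to 100%:
  CaO = 100 - (SiO2 + Na2O + others)
  CaO = 100 - (75.0 + 12.6 + 3.5) = 8.9%

8.9%


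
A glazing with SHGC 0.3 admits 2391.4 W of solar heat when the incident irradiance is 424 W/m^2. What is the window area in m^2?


Rearrange Q = Area * SHGC * Irradiance:
  Area = Q / (SHGC * Irradiance)
  Area = 2391.4 / (0.3 * 424) = 18.8 m^2

18.8 m^2


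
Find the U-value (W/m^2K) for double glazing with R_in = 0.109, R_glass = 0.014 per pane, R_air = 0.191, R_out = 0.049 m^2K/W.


Total thermal resistance (series):
  R_total = R_in + R_glass + R_air + R_glass + R_out
  R_total = 0.109 + 0.014 + 0.191 + 0.014 + 0.049 = 0.377 m^2K/W
U-value = 1 / R_total = 1 / 0.377 = 2.653 W/m^2K

2.653 W/m^2K


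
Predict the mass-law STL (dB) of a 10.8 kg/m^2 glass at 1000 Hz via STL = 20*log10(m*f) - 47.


Mass law: STL = 20 * log10(m * f) - 47
  m * f = 10.8 * 1000 = 10800
  log10(10800) = 4.03342
  STL = 20 * 4.03342 - 47 = 80.6684 - 47 = 33.7 dB

33.7 dB


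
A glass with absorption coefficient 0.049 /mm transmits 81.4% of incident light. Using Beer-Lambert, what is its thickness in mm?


Rearrange T = exp(-alpha * thickness):
  thickness = -ln(T) / alpha
  T = 81.4/100 = 0.814
  ln(T) = -0.20579
  -ln(T) = 0.20579
  thickness = 0.20579 / 0.049 = 4.2 mm

4.2 mm


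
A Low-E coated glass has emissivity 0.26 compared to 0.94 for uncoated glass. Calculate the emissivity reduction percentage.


Percentage reduction = (1 - coated/uncoated) * 100
  Ratio = 0.26 / 0.94 = 0.2766
  Reduction = (1 - 0.2766) * 100 = 72.3%

72.3%


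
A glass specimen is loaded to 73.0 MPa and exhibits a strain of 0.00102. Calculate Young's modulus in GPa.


Young's modulus: E = stress / strain
  E = 73.0 MPa / 0.00102 = 71568.63 MPa
Convert to GPa: 71568.63 / 1000 = 71.57 GPa

71.57 GPa


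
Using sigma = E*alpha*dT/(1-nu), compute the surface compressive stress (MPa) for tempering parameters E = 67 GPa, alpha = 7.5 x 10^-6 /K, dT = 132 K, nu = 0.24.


Tempering stress: sigma = E * alpha * dT / (1 - nu)
  E (MPa) = 67 * 1000 = 67000
  Numerator = 67000 * (7.5 x 10^-6) * 132 = 66.33
  Denominator = 1 - 0.24 = 0.76
  sigma = 66.33 / 0.76 = 87.3 MPa

87.3 MPa


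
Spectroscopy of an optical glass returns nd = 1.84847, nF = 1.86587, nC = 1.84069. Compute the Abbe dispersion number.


Abbe number formula: Vd = (nd - 1) / (nF - nC)
  nd - 1 = 1.84847 - 1 = 0.84847
  nF - nC = 1.86587 - 1.84069 = 0.02518
  Vd = 0.84847 / 0.02518 = 33.7

33.7


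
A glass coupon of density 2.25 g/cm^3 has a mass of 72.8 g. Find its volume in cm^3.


Rearrange rho = m / V:
  V = m / rho
  V = 72.8 / 2.25 = 32.356 cm^3

32.356 cm^3


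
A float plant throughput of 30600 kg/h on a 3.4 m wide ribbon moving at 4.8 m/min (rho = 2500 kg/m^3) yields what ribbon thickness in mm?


Ribbon cross-section from mass balance:
  Volume rate = throughput / density = 30600 / 2500 = 12.24 m^3/h
  thickness = volume rate / (speed * 60 * width), i.e.
  thickness = throughput / (60 * speed * width * density) * 1000
  thickness = 30600 / (60 * 4.8 * 3.4 * 2500) * 1000 = 12.5 mm

12.5 mm


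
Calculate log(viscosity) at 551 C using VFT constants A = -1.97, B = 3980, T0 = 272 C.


VFT equation: log(eta) = A + B / (T - T0)
  T - T0 = 551 - 272 = 279
  B / (T - T0) = 3980 / 279 = 14.265
  log(eta) = -1.97 + 14.265 = 12.295

12.295


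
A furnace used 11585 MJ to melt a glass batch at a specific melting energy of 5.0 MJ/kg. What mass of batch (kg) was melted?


Rearrange E = m * s for m:
  m = E / s
  m = 11585 / 5.0 = 2317.0 kg

2317.0 kg


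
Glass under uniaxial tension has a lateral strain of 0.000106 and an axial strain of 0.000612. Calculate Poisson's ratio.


Poisson's ratio: nu = lateral strain / axial strain
  nu = 0.000106 / 0.000612 = 0.1732

0.1732


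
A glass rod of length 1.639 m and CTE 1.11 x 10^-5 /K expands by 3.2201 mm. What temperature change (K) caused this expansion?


Rearrange dL = alpha * L0 * dT for dT:
  dT = dL / (alpha * L0)
  dL (m) = 3.2201 / 1000 = 0.0032201
  dT = 0.0032201 / ((1.11 x 10^-5) * 1.639) = 177.0 K

177.0 K


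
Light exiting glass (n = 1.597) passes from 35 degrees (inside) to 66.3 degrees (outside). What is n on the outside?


Apply Snell's law: n1 * sin(theta1) = n2 * sin(theta2)
  n2 = n1 * sin(theta1) / sin(theta2)
  sin(35) = 0.573576
  sin(66.3) = 0.915663
  n2 = 1.597 * 0.573576 / 0.915663 = 1.0004

1.0004


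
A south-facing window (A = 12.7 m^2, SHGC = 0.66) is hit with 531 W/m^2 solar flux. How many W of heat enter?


Solar heat gain: Q = Area * SHGC * Irradiance
  Q = 12.7 * 0.66 * 531 = 4450.8 W

4450.8 W


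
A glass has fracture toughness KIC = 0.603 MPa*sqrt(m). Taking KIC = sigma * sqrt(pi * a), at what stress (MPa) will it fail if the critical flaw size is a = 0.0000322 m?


Rearrange KIC = sigma * sqrt(pi * a):
  sigma = KIC / sqrt(pi * a)
  sqrt(pi * 0.0000322) = 0.010058
  sigma = 0.603 / 0.010058 = 59.95 MPa

59.95 MPa


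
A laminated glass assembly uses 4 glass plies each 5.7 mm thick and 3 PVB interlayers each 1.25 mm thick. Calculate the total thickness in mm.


Total thickness = glass contribution + PVB contribution
  Glass: 4 * 5.7 = 22.8 mm
  PVB: 3 * 1.25 = 3.75 mm
  Total = 22.8 + 3.75 = 26.55 mm

26.55 mm


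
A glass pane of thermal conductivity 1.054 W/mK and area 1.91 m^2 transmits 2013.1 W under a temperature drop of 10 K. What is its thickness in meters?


Fourier's law: t = k * A * dT / Q
  t = 1.054 * 1.91 * 10 / 2013.1
  t = 20.1314 / 2013.1 = 0.01 m

0.01 m


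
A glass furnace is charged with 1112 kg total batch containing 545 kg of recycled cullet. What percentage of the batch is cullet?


Cullet ratio = (cullet mass / total batch mass) * 100
  Ratio = 545 / 1112 * 100 = 49.01%

49.01%


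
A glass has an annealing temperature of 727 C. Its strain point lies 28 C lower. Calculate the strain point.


Strain point = annealing point - difference:
  T_strain = 727 - 28 = 699 C

699 C


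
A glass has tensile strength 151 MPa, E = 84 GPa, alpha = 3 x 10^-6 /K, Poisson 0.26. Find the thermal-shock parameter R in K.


Thermal shock resistance: R = sigma * (1 - nu) / (E * alpha)
  Numerator = 151 * (1 - 0.26) = 111.74
  Denominator = 84 * 1000 * (3 x 10^-6) = 0.252
  R = 111.74 / 0.252 = 443.4 K

443.4 K


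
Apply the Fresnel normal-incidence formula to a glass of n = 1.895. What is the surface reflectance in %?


Fresnel reflectance at normal incidence:
  R = ((n - 1)/(n + 1))^2
  (n - 1)/(n + 1) = (1.895 - 1)/(1.895 + 1) = 0.309154
  R = 0.309154^2 = 0.0955762
  R(%) = 0.0955762 * 100 = 9.558%

9.558%


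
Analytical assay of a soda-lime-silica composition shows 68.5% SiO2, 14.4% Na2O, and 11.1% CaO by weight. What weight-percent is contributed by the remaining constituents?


Sum the three major oxides:
  SiO2 + Na2O + CaO = 68.5 + 14.4 + 11.1 = 94.0%
Subtract from 100%:
  Others = 100 - 94.0 = 6.0%

6.0%


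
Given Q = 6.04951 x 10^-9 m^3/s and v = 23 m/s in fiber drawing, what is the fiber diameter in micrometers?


Cross-sectional area from continuity:
  A = Q / v = 6.04951 x 10^-9 / 23 = 2.630222 x 10^-10 m^2
Diameter from circular cross-section:
  d = sqrt(4A / pi) * 10^6 (m -> um)
  d = sqrt(4 * 2.630222 x 10^-10 / pi) * 10^6 = 18.3 um

18.3 um


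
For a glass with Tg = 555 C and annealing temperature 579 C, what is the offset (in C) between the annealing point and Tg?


Offset = T_anneal - Tg:
  offset = 579 - 555 = 24 C

24 C


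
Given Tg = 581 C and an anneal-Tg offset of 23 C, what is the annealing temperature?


The annealing temperature is Tg plus the offset:
  T_anneal = 581 + 23 = 604 C

604 C


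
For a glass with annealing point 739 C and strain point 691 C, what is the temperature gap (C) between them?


Gap = T_anneal - T_strain:
  gap = 739 - 691 = 48 C

48 C


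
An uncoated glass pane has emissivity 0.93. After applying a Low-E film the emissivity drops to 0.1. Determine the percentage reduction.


Percentage reduction = (1 - coated/uncoated) * 100
  Ratio = 0.1 / 0.93 = 0.1075
  Reduction = (1 - 0.1075) * 100 = 89.2%

89.2%


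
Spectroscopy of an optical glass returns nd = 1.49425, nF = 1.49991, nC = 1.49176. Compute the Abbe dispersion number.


Abbe number formula: Vd = (nd - 1) / (nF - nC)
  nd - 1 = 1.49425 - 1 = 0.49425
  nF - nC = 1.49991 - 1.49176 = 0.00815
  Vd = 0.49425 / 0.00815 = 60.64

60.64


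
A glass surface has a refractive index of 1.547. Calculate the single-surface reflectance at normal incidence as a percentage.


Fresnel reflectance at normal incidence:
  R = ((n - 1)/(n + 1))^2
  (n - 1)/(n + 1) = (1.547 - 1)/(1.547 + 1) = 0.214762
  R = 0.214762^2 = 0.0461227
  R(%) = 0.0461227 * 100 = 4.612%

4.612%


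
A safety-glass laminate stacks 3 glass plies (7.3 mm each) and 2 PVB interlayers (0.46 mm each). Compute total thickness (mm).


Total thickness = glass contribution + PVB contribution
  Glass: 3 * 7.3 = 21.9 mm
  PVB: 2 * 0.46 = 0.92 mm
  Total = 21.9 + 0.92 = 22.82 mm

22.82 mm


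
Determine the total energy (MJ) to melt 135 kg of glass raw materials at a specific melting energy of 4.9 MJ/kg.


Total energy = mass * specific energy
  E = 135 * 4.9 = 661.5 MJ

661.5 MJ


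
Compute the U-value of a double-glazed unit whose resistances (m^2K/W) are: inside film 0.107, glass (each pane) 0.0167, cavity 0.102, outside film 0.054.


Total thermal resistance (series):
  R_total = R_in + R_glass + R_air + R_glass + R_out
  R_total = 0.107 + 0.0167 + 0.102 + 0.0167 + 0.054 = 0.2964 m^2K/W
U-value = 1 / R_total = 1 / 0.2964 = 3.374 W/m^2K

3.374 W/m^2K


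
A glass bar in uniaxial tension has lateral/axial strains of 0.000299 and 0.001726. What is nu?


Poisson's ratio: nu = lateral strain / axial strain
  nu = 0.000299 / 0.001726 = 0.1732

0.1732


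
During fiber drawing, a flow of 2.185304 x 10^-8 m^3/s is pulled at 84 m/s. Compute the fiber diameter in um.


Cross-sectional area from continuity:
  A = Q / v = 2.185304 x 10^-8 / 84 = 2.601552 x 10^-10 m^2
Diameter from circular cross-section:
  d = sqrt(4A / pi) * 10^6 (m -> um)
  d = sqrt(4 * 2.601552 x 10^-10 / pi) * 10^6 = 18.2 um

18.2 um


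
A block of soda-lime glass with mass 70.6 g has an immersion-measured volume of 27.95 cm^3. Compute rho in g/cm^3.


Use the definition of density:
  rho = mass / volume
  rho = 70.6 / 27.95 = 2.526 g/cm^3

2.526 g/cm^3


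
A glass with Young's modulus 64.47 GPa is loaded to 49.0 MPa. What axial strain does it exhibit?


Rearrange E = sigma / epsilon:
  epsilon = sigma / E
  E (MPa) = 64.47 * 1000 = 64470
  epsilon = 49.0 / 64470 = 0.00076

0.00076


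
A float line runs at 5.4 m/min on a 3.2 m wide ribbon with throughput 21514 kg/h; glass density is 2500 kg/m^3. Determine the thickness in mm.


Ribbon cross-section from mass balance:
  Volume rate = throughput / density = 21514 / 2500 = 8.6056 m^3/h
  thickness = volume rate / (speed * 60 * width), i.e.
  thickness = throughput / (60 * speed * width * density) * 1000
  thickness = 21514 / (60 * 5.4 * 3.2 * 2500) * 1000 = 8.3 mm

8.3 mm


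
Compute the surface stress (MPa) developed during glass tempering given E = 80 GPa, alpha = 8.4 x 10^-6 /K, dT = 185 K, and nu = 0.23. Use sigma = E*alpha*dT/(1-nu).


Tempering stress: sigma = E * alpha * dT / (1 - nu)
  E (MPa) = 80 * 1000 = 80000
  Numerator = 80000 * (8.4 x 10^-6) * 185 = 124.32
  Denominator = 1 - 0.23 = 0.77
  sigma = 124.32 / 0.77 = 161.5 MPa

161.5 MPa


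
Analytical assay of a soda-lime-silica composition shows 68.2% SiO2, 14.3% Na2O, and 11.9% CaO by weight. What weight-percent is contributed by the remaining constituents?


Sum the three major oxides:
  SiO2 + Na2O + CaO = 68.2 + 14.3 + 11.9 = 94.4%
Subtract from 100%:
  Others = 100 - 94.4 = 5.6%

5.6%


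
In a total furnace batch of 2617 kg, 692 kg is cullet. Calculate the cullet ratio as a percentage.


Cullet ratio = (cullet mass / total batch mass) * 100
  Ratio = 692 / 2617 * 100 = 26.44%

26.44%


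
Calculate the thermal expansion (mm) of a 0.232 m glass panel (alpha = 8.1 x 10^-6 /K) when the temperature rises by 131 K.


Thermal expansion formula: dL = alpha * L0 * dT
  dL = (8.1 x 10^-6) * 0.232 * 131 = 0.00024618 m
Convert to mm: 0.00024618 * 1000 = 0.2462 mm

0.2462 mm


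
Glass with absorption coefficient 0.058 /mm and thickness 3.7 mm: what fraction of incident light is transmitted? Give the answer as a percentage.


Beer-Lambert law: T = exp(-alpha * thickness)
  exponent = -0.058 * 3.7 = -0.2146
  T = exp(-0.2146) = 0.8069
  Percentage = 0.8069 * 100 = 80.69%

80.69%


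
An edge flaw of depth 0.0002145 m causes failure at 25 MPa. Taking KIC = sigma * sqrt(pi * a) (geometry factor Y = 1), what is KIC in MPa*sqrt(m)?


Fracture toughness: KIC = sigma * sqrt(pi * a)
  pi * a = pi * 0.0002145 = 0.000673872
  sqrt(pi * a) = 0.025959
  KIC = 25 * 0.025959 = 0.649 MPa*sqrt(m)

0.649 MPa*sqrt(m)


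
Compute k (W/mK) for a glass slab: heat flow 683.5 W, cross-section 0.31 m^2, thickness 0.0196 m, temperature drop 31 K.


Fourier's law rearranged: k = Q * t / (A * dT)
  Numerator = 683.5 * 0.0196 = 13.3966
  Denominator = 0.31 * 31 = 9.61
  k = 13.3966 / 9.61 = 1.394 W/mK

1.394 W/mK


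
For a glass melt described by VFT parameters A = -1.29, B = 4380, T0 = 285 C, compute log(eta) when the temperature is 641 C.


VFT equation: log(eta) = A + B / (T - T0)
  T - T0 = 641 - 285 = 356
  B / (T - T0) = 4380 / 356 = 12.303
  log(eta) = -1.29 + 12.303 = 11.013

11.013


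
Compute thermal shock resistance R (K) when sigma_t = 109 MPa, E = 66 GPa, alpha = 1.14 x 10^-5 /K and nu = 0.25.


Thermal shock resistance: R = sigma * (1 - nu) / (E * alpha)
  Numerator = 109 * (1 - 0.25) = 81.75
  Denominator = 66 * 1000 * (1.14 x 10^-5) = 0.7524
  R = 81.75 / 0.7524 = 108.7 K

108.7 K


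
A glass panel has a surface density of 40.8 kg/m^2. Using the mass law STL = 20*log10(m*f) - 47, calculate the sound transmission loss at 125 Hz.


Mass law: STL = 20 * log10(m * f) - 47
  m * f = 40.8 * 125 = 5100
  log10(5100) = 3.70757
  STL = 20 * 3.70757 - 47 = 74.1514 - 47 = 27.2 dB

27.2 dB


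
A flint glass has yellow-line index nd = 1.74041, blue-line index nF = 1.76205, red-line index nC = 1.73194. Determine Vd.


Abbe number formula: Vd = (nd - 1) / (nF - nC)
  nd - 1 = 1.74041 - 1 = 0.74041
  nF - nC = 1.76205 - 1.73194 = 0.03011
  Vd = 0.74041 / 0.03011 = 24.59

24.59


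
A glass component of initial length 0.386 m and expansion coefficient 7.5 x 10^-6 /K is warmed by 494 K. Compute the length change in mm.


Thermal expansion formula: dL = alpha * L0 * dT
  dL = (7.5 x 10^-6) * 0.386 * 494 = 0.00143013 m
Convert to mm: 0.00143013 * 1000 = 1.4301 mm

1.4301 mm


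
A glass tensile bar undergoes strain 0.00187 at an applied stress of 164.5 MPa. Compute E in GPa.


Young's modulus: E = stress / strain
  E = 164.5 MPa / 0.00187 = 87967.91 MPa
Convert to GPa: 87967.91 / 1000 = 87.97 GPa

87.97 GPa


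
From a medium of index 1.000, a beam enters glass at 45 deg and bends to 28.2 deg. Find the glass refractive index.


Apply Snell's law: n1 * sin(theta1) = n2 * sin(theta2)
  n2 = n1 * sin(theta1) / sin(theta2)
  sin(45) = 0.707107
  sin(28.2) = 0.472551
  n2 = 1.000 * 0.707107 / 0.472551 = 1.4964

1.4964


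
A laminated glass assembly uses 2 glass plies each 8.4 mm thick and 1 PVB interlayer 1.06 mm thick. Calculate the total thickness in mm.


Total thickness = glass contribution + PVB contribution
  Glass: 2 * 8.4 = 16.8 mm
  PVB: 1 * 1.06 = 1.06 mm
  Total = 16.8 + 1.06 = 17.86 mm

17.86 mm


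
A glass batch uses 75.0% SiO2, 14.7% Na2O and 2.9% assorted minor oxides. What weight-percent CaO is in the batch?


Pieces sum to 100%:
  CaO = 100 - (SiO2 + Na2O + others)
  CaO = 100 - (75.0 + 14.7 + 2.9) = 7.4%

7.4%


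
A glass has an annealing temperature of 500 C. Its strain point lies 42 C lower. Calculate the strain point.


Strain point = annealing point - difference:
  T_strain = 500 - 42 = 458 C

458 C


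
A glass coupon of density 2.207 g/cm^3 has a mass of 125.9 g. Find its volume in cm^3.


Rearrange rho = m / V:
  V = m / rho
  V = 125.9 / 2.207 = 57.046 cm^3

57.046 cm^3


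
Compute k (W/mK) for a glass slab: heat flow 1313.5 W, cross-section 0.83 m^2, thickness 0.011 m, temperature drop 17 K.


Fourier's law rearranged: k = Q * t / (A * dT)
  Numerator = 1313.5 * 0.011 = 14.4485
  Denominator = 0.83 * 17 = 14.11
  k = 14.4485 / 14.11 = 1.024 W/mK

1.024 W/mK


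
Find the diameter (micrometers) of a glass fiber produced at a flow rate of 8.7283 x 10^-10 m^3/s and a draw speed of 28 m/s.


Cross-sectional area from continuity:
  A = Q / v = 8.7283 x 10^-10 / 28 = 3.11725 x 10^-11 m^2
Diameter from circular cross-section:
  d = sqrt(4A / pi) * 10^6 (m -> um)
  d = sqrt(4 * 3.11725 x 10^-11 / pi) * 10^6 = 6.3 um

6.3 um


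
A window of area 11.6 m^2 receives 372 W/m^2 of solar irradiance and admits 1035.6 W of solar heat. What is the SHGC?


Rearrange Q = Area * SHGC * Irradiance:
  SHGC = Q / (Area * Irradiance)
  SHGC = 1035.6 / (11.6 * 372) = 0.24

0.24


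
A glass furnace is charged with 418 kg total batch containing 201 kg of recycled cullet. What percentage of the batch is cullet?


Cullet ratio = (cullet mass / total batch mass) * 100
  Ratio = 201 / 418 * 100 = 48.09%

48.09%


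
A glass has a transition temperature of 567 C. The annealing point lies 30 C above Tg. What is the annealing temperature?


The annealing temperature is Tg plus the offset:
  T_anneal = 567 + 30 = 597 C

597 C


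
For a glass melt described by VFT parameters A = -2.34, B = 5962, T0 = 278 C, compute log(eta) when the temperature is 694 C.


VFT equation: log(eta) = A + B / (T - T0)
  T - T0 = 694 - 278 = 416
  B / (T - T0) = 5962 / 416 = 14.332
  log(eta) = -2.34 + 14.332 = 11.992

11.992


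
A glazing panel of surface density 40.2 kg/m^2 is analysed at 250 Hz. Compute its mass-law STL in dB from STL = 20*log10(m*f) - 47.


Mass law: STL = 20 * log10(m * f) - 47
  m * f = 40.2 * 250 = 10050
  log10(10050) = 4.00217
  STL = 20 * 4.00217 - 47 = 80.0434 - 47 = 33.0 dB

33.0 dB


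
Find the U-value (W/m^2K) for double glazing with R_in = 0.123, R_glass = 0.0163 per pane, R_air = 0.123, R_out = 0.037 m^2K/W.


Total thermal resistance (series):
  R_total = R_in + R_glass + R_air + R_glass + R_out
  R_total = 0.123 + 0.0163 + 0.123 + 0.0163 + 0.037 = 0.3156 m^2K/W
U-value = 1 / R_total = 1 / 0.3156 = 3.169 W/m^2K

3.169 W/m^2K


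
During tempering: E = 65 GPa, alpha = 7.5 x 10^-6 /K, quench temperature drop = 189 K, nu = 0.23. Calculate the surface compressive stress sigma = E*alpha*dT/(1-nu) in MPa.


Tempering stress: sigma = E * alpha * dT / (1 - nu)
  E (MPa) = 65 * 1000 = 65000
  Numerator = 65000 * (7.5 x 10^-6) * 189 = 92.1375
  Denominator = 1 - 0.23 = 0.77
  sigma = 92.1375 / 0.77 = 119.7 MPa

119.7 MPa


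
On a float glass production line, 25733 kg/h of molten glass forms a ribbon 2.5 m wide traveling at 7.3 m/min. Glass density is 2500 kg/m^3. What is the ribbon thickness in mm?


Ribbon cross-section from mass balance:
  Volume rate = throughput / density = 25733 / 2500 = 10.2932 m^3/h
  thickness = volume rate / (speed * 60 * width), i.e.
  thickness = throughput / (60 * speed * width * density) * 1000
  thickness = 25733 / (60 * 7.3 * 2.5 * 2500) * 1000 = 9.4 mm

9.4 mm


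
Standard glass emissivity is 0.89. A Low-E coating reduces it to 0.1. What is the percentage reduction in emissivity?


Percentage reduction = (1 - coated/uncoated) * 100
  Ratio = 0.1 / 0.89 = 0.1124
  Reduction = (1 - 0.1124) * 100 = 88.8%

88.8%


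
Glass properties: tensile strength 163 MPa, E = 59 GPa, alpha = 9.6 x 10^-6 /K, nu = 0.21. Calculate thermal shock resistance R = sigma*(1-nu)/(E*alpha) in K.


Thermal shock resistance: R = sigma * (1 - nu) / (E * alpha)
  Numerator = 163 * (1 - 0.21) = 128.77
  Denominator = 59 * 1000 * (9.6 x 10^-6) = 0.5664
  R = 128.77 / 0.5664 = 227.3 K

227.3 K


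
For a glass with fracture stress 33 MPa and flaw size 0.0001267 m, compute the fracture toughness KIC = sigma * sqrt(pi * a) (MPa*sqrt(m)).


Fracture toughness: KIC = sigma * sqrt(pi * a)
  pi * a = pi * 0.0001267 = 0.00039804
  sqrt(pi * a) = 0.019951
  KIC = 33 * 0.019951 = 0.658 MPa*sqrt(m)

0.658 MPa*sqrt(m)


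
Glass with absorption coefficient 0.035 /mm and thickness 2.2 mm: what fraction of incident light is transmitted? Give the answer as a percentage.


Beer-Lambert law: T = exp(-alpha * thickness)
  exponent = -0.035 * 2.2 = -0.077
  T = exp(-0.077) = 0.9259
  Percentage = 0.9259 * 100 = 92.59%

92.59%


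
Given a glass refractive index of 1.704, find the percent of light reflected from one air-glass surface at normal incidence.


Fresnel reflectance at normal incidence:
  R = ((n - 1)/(n + 1))^2
  (n - 1)/(n + 1) = (1.704 - 1)/(1.704 + 1) = 0.260355
  R = 0.260355^2 = 0.0677847
  R(%) = 0.0677847 * 100 = 6.778%

6.778%


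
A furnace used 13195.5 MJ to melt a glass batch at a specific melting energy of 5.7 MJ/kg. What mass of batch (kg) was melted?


Rearrange E = m * s for m:
  m = E / s
  m = 13195.5 / 5.7 = 2315.0 kg

2315.0 kg


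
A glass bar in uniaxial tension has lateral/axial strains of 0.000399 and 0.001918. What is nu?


Poisson's ratio: nu = lateral strain / axial strain
  nu = 0.000399 / 0.001918 = 0.208

0.208


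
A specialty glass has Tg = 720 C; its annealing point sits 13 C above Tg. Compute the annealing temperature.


The annealing temperature is Tg plus the offset:
  T_anneal = 720 + 13 = 733 C

733 C


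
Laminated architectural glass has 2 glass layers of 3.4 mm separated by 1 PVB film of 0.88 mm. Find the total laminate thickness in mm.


Total thickness = glass contribution + PVB contribution
  Glass: 2 * 3.4 = 6.8 mm
  PVB: 1 * 0.88 = 0.88 mm
  Total = 6.8 + 0.88 = 7.68 mm

7.68 mm


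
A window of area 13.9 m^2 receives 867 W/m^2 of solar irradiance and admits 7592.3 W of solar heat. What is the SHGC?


Rearrange Q = Area * SHGC * Irradiance:
  SHGC = Q / (Area * Irradiance)
  SHGC = 7592.3 / (13.9 * 867) = 0.63

0.63


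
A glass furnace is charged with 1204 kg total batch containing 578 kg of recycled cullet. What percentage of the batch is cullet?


Cullet ratio = (cullet mass / total batch mass) * 100
  Ratio = 578 / 1204 * 100 = 48.01%

48.01%


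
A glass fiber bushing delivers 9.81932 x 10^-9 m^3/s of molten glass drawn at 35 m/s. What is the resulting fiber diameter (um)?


Cross-sectional area from continuity:
  A = Q / v = 9.81932 x 10^-9 / 35 = 2.80552 x 10^-10 m^2
Diameter from circular cross-section:
  d = sqrt(4A / pi) * 10^6 (m -> um)
  d = sqrt(4 * 2.80552 x 10^-10 / pi) * 10^6 = 18.9 um

18.9 um


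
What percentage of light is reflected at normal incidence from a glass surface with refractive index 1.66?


Fresnel reflectance at normal incidence:
  R = ((n - 1)/(n + 1))^2
  (n - 1)/(n + 1) = (1.66 - 1)/(1.66 + 1) = 0.24812
  R = 0.24812^2 = 0.0615635
  R(%) = 0.0615635 * 100 = 6.156%

6.156%


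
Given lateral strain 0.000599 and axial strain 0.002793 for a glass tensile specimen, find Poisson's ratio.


Poisson's ratio: nu = lateral strain / axial strain
  nu = 0.000599 / 0.002793 = 0.2145

0.2145


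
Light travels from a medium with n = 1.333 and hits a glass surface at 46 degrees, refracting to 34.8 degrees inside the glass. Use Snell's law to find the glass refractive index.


Apply Snell's law: n1 * sin(theta1) = n2 * sin(theta2)
  n2 = n1 * sin(theta1) / sin(theta2)
  sin(46) = 0.71934
  sin(34.8) = 0.570714
  n2 = 1.333 * 0.71934 / 0.570714 = 1.6801

1.6801


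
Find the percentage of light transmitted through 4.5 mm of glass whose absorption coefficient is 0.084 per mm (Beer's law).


Beer-Lambert law: T = exp(-alpha * thickness)
  exponent = -0.084 * 4.5 = -0.378
  T = exp(-0.378) = 0.6852
  Percentage = 0.6852 * 100 = 68.52%

68.52%


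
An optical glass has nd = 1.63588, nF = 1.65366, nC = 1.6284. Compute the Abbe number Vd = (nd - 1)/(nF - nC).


Abbe number formula: Vd = (nd - 1) / (nF - nC)
  nd - 1 = 1.63588 - 1 = 0.63588
  nF - nC = 1.65366 - 1.6284 = 0.02526
  Vd = 0.63588 / 0.02526 = 25.17

25.17


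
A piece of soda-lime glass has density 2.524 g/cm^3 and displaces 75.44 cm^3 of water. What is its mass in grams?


Rearrange rho = m / V:
  m = rho * V
  m = 2.524 * 75.44 = 190.411 g

190.411 g


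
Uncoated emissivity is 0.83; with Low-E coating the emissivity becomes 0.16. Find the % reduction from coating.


Percentage reduction = (1 - coated/uncoated) * 100
  Ratio = 0.16 / 0.83 = 0.1928
  Reduction = (1 - 0.1928) * 100 = 80.7%

80.7%


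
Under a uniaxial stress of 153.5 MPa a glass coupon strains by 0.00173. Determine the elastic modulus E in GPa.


Young's modulus: E = stress / strain
  E = 153.5 MPa / 0.00173 = 88728.32 MPa
Convert to GPa: 88728.32 / 1000 = 88.73 GPa

88.73 GPa


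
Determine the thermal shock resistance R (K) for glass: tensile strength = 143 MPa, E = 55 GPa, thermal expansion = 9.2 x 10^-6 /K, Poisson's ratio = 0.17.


Thermal shock resistance: R = sigma * (1 - nu) / (E * alpha)
  Numerator = 143 * (1 - 0.17) = 118.69
  Denominator = 55 * 1000 * (9.2 x 10^-6) = 0.506
  R = 118.69 / 0.506 = 234.6 K

234.6 K


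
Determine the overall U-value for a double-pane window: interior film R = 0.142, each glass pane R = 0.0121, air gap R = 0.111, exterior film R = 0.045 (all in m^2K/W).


Total thermal resistance (series):
  R_total = R_in + R_glass + R_air + R_glass + R_out
  R_total = 0.142 + 0.0121 + 0.111 + 0.0121 + 0.045 = 0.3222 m^2K/W
U-value = 1 / R_total = 1 / 0.3222 = 3.104 W/m^2K

3.104 W/m^2K


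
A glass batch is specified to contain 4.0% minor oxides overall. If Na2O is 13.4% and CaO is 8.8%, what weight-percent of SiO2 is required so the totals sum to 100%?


Known pieces sum to 100%:
  SiO2 = 100 - (others + Na2O + CaO)
  SiO2 = 100 - (4.0 + 13.4 + 8.8) = 73.8%

73.8%


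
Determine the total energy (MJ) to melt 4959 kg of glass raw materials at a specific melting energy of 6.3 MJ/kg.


Total energy = mass * specific energy
  E = 4959 * 6.3 = 31241.7 MJ

31241.7 MJ


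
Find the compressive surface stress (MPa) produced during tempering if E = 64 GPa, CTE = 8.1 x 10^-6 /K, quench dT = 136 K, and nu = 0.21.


Tempering stress: sigma = E * alpha * dT / (1 - nu)
  E (MPa) = 64 * 1000 = 64000
  Numerator = 64000 * (8.1 x 10^-6) * 136 = 70.5024
  Denominator = 1 - 0.21 = 0.79
  sigma = 70.5024 / 0.79 = 89.2 MPa

89.2 MPa


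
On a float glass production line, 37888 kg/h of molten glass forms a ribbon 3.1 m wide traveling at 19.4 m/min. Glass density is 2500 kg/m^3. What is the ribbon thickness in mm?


Ribbon cross-section from mass balance:
  Volume rate = throughput / density = 37888 / 2500 = 15.1552 m^3/h
  thickness = volume rate / (speed * 60 * width), i.e.
  thickness = throughput / (60 * speed * width * density) * 1000
  thickness = 37888 / (60 * 19.4 * 3.1 * 2500) * 1000 = 4.2 mm

4.2 mm


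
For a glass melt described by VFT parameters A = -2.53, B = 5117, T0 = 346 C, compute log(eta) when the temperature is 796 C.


VFT equation: log(eta) = A + B / (T - T0)
  T - T0 = 796 - 346 = 450
  B / (T - T0) = 5117 / 450 = 11.371
  log(eta) = -2.53 + 11.371 = 8.841

8.841


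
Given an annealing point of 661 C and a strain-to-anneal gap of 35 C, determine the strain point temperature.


Strain point = annealing point - difference:
  T_strain = 661 - 35 = 626 C

626 C


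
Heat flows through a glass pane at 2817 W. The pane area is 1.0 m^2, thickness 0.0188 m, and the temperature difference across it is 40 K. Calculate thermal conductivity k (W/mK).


Fourier's law rearranged: k = Q * t / (A * dT)
  Numerator = 2817 * 0.0188 = 52.9596
  Denominator = 1.0 * 40 = 40.0
  k = 52.9596 / 40.0 = 1.324 W/mK

1.324 W/mK


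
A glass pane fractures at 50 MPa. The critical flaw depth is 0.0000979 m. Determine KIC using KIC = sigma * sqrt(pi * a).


Fracture toughness: KIC = sigma * sqrt(pi * a)
  pi * a = pi * 0.0000979 = 0.000307562
  sqrt(pi * a) = 0.017537
  KIC = 50 * 0.017537 = 0.877 MPa*sqrt(m)

0.877 MPa*sqrt(m)


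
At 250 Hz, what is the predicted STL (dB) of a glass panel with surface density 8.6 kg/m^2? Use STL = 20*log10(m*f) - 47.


Mass law: STL = 20 * log10(m * f) - 47
  m * f = 8.6 * 250 = 2150
  log10(2150) = 3.33244
  STL = 20 * 3.33244 - 47 = 66.6488 - 47 = 19.6 dB

19.6 dB


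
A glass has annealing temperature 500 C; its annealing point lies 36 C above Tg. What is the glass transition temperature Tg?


Rearrange T_anneal = Tg + offset for Tg:
  Tg = T_anneal - offset = 500 - 36 = 464 C

464 C


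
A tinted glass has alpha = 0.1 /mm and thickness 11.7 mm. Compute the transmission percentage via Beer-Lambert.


Beer-Lambert law: T = exp(-alpha * thickness)
  exponent = -0.1 * 11.7 = -1.17
  T = exp(-1.17) = 0.3104
  Percentage = 0.3104 * 100 = 31.04%

31.04%


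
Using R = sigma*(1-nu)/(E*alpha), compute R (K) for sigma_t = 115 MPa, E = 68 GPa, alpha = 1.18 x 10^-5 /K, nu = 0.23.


Thermal shock resistance: R = sigma * (1 - nu) / (E * alpha)
  Numerator = 115 * (1 - 0.23) = 88.55
  Denominator = 68 * 1000 * (1.18 x 10^-5) = 0.8024
  R = 88.55 / 0.8024 = 110.4 K

110.4 K


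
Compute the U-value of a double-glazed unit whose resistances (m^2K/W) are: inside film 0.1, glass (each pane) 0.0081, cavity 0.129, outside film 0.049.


Total thermal resistance (series):
  R_total = R_in + R_glass + R_air + R_glass + R_out
  R_total = 0.1 + 0.0081 + 0.129 + 0.0081 + 0.049 = 0.2942 m^2K/W
U-value = 1 / R_total = 1 / 0.2942 = 3.399 W/m^2K

3.399 W/m^2K


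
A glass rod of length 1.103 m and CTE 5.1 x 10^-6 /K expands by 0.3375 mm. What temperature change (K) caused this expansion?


Rearrange dL = alpha * L0 * dT for dT:
  dT = dL / (alpha * L0)
  dL (m) = 0.3375 / 1000 = 0.0003375
  dT = 0.0003375 / ((5.1 x 10^-6) * 1.103) = 60.0 K

60.0 K


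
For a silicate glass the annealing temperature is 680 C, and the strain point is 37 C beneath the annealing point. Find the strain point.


Strain point = annealing point - difference:
  T_strain = 680 - 37 = 643 C

643 C


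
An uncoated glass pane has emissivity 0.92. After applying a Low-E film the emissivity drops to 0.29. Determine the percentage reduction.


Percentage reduction = (1 - coated/uncoated) * 100
  Ratio = 0.29 / 0.92 = 0.3152
  Reduction = (1 - 0.3152) * 100 = 68.5%

68.5%


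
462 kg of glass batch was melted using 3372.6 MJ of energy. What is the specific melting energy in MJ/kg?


Rearrange E = m * s for s:
  s = E / m
  s = 3372.6 / 462 = 7.3 MJ/kg

7.3 MJ/kg


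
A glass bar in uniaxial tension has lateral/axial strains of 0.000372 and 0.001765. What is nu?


Poisson's ratio: nu = lateral strain / axial strain
  nu = 0.000372 / 0.001765 = 0.2108

0.2108


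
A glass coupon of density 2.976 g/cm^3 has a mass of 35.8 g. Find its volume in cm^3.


Rearrange rho = m / V:
  V = m / rho
  V = 35.8 / 2.976 = 12.03 cm^3

12.03 cm^3


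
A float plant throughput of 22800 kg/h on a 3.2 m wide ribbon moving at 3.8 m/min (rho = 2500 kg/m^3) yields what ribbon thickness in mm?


Ribbon cross-section from mass balance:
  Volume rate = throughput / density = 22800 / 2500 = 9.12 m^3/h
  thickness = volume rate / (speed * 60 * width), i.e.
  thickness = throughput / (60 * speed * width * density) * 1000
  thickness = 22800 / (60 * 3.8 * 3.2 * 2500) * 1000 = 12.5 mm

12.5 mm
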